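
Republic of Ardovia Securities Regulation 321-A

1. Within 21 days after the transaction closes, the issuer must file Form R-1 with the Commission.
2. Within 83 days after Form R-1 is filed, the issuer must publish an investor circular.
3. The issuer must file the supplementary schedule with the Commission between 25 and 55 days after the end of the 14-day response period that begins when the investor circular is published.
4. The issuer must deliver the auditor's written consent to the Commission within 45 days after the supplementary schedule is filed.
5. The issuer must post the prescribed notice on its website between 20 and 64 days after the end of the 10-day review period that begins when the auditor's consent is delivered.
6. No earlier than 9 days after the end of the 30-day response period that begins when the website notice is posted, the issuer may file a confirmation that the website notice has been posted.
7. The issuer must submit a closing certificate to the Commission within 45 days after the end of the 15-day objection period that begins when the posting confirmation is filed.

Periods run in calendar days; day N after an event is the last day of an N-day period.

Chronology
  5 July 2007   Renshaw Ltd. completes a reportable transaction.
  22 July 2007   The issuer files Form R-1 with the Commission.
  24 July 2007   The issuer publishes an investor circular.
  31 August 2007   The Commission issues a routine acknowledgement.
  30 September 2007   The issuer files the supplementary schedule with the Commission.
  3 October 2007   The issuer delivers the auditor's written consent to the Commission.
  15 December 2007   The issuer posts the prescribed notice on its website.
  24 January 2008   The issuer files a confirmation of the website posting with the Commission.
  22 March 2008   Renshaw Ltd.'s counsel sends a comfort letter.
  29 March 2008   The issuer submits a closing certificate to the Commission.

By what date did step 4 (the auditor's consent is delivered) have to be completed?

14 November 2007

Step 4 runs from 30 September 2007, when the supplementary schedule is filed. 45 days after 30 September 2007 is 14 November 2007.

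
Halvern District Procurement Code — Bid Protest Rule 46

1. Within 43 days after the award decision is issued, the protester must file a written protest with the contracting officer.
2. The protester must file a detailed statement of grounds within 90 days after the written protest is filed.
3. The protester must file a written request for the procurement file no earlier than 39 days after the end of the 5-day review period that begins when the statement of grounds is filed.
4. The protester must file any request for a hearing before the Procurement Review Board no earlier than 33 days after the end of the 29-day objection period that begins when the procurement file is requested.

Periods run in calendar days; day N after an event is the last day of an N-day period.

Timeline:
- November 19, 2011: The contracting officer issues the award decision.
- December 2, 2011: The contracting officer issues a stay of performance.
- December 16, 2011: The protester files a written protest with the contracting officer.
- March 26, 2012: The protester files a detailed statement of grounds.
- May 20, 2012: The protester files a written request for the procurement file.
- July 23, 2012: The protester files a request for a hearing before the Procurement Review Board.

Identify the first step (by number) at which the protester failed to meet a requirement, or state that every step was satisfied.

(1) due by November 19, 2011 + 43 days = January 1, 2012; completed December 16, 2011, before the deadline.
(2) due by December 16, 2011 + 90 days = March 15, 2012; not done until March 26, 2012, 11 days after the deadline.

Step 2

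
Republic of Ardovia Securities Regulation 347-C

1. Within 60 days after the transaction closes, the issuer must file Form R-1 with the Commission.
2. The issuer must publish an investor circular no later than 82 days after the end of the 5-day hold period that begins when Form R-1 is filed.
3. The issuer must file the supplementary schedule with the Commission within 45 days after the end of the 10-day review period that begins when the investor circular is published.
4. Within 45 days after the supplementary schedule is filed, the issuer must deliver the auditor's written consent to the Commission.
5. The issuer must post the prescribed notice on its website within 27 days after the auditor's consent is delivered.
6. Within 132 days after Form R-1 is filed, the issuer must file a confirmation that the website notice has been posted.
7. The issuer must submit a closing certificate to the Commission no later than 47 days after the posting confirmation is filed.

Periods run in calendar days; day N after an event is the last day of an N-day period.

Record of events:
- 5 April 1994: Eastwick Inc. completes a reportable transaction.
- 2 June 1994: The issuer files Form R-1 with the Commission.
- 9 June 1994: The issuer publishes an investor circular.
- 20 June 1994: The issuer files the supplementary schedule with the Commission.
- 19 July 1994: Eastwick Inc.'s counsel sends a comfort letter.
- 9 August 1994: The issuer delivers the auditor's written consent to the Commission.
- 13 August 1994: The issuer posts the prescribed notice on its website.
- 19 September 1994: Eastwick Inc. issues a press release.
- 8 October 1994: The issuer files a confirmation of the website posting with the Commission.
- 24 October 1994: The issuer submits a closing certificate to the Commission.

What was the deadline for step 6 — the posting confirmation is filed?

Step 6 runs from 2 June 1994, when Form R-1 is filed. 132 days after 2 June 1994 is 12 October 1994.

12 October 1994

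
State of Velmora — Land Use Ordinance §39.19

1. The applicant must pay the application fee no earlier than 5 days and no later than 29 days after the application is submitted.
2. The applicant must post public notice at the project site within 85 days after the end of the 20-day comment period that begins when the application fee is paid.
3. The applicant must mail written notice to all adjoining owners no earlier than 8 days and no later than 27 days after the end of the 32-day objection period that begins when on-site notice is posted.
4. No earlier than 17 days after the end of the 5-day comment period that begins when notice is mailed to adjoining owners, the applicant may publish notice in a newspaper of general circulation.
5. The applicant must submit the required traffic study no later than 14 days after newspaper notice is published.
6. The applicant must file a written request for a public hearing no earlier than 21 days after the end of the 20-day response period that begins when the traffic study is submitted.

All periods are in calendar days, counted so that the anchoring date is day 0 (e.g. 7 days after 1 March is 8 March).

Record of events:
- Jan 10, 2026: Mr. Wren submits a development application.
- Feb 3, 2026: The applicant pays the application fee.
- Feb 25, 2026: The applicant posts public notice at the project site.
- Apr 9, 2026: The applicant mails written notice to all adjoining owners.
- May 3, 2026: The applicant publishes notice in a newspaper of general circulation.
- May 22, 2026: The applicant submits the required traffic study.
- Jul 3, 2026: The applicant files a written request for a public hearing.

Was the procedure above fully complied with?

No

(1) the permitted window runs from Jan 10, 2026 + 5 = Jan 15, 2026 to Jan 10, 2026 + 29 = Feb 8, 2026; done Feb 3, 2026, which is between those dates.
(2) due by Feb 23, 2026 + 85 days = May 19, 2026; done Feb 25, 2026 — timely.
(3) the permitted window runs from Mar 29, 2026 + 8 = Apr 6, 2026 to Mar 29, 2026 + 27 = Apr 25, 2026; Apr 9, 2026 falls inside that range.
(4) permitted from Apr 14, 2026 + 17 days = May 1, 2026 onward; done May 3, 2026 — permitted.
(5) due by May 3, 2026 + 14 days = May 17, 2026; done May 22, 2026 — 5 days late.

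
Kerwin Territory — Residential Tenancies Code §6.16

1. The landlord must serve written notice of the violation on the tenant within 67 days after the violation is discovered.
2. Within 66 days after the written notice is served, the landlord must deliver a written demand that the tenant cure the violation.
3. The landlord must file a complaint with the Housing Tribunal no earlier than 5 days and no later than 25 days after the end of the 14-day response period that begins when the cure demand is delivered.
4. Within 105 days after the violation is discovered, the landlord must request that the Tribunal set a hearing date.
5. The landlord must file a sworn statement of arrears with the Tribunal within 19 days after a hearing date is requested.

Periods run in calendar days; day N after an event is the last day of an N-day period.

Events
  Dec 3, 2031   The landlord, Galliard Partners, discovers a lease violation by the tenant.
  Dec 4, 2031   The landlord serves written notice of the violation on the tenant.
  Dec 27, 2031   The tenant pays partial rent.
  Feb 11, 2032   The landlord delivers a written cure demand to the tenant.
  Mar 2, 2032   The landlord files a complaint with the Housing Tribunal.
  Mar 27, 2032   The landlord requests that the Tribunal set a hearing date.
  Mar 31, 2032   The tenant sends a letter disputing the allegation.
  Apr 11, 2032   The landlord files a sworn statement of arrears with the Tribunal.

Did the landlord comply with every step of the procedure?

(1) due by Dec 3, 2031 + 67 days = Feb 8, 2032; done Dec 4, 2031 — timely.
(2) due by Dec 4, 2031 + 66 days = Feb 8, 2032; not done until Feb 11, 2032, 3 days after the deadline.
The analysis stops there.

No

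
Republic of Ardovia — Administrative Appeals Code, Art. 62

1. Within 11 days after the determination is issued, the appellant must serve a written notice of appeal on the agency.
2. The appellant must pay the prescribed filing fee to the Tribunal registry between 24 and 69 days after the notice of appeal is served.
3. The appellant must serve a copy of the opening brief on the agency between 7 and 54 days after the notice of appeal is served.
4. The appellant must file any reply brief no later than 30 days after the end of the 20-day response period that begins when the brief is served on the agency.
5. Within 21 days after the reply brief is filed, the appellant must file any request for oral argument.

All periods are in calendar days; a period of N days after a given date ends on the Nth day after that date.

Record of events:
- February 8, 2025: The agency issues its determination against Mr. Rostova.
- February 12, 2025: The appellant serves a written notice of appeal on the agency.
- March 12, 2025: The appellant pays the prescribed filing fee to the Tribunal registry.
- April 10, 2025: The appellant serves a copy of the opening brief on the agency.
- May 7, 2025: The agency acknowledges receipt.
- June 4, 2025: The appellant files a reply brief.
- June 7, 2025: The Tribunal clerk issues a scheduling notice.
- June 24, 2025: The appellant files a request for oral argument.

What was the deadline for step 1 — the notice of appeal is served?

February 19, 2025

Step 1 runs from February 8, 2025, when the determination is issued. 11 days after February 8, 2025 is February 19, 2025.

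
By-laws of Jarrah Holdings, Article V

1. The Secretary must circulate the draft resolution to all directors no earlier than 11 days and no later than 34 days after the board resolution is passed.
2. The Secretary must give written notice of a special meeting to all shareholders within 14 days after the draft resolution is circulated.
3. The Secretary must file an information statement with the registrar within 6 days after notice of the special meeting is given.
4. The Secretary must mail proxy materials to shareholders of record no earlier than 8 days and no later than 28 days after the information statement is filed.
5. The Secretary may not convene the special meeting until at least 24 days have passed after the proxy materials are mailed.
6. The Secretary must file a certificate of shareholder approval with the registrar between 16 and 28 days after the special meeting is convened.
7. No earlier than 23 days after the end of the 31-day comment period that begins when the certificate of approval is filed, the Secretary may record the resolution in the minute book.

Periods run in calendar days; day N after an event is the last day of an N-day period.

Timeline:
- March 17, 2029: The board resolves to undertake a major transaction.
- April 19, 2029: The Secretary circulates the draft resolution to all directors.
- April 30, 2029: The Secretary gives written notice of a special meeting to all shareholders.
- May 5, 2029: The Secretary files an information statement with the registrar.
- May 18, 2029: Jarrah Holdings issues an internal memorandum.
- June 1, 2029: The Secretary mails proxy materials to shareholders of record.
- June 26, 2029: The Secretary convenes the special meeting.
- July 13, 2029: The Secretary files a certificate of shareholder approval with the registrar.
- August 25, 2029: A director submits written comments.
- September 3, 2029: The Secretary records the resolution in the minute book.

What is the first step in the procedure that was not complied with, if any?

Step 1: the window is 11–34 days after March 17, 2029 (when the board resolution is passed), so March 28, 2029 through April 20, 2029; April 19, 2029 falls inside that range.
Step 2: 14 days after April 19, 2029 (when the draft resolution is circulated) is May 3, 2029; April 30, 2029 is within that limit.
Step 3: 6 days after April 30, 2029 (when notice of the special meeting is given) is May 6, 2029; done May 5, 2029 — timely.
Step 4: the window is 8–28 days after May 5, 2029 (when the information statement is filed), so May 13, 2029 through June 2, 2029; June 1, 2029 falls inside that range.
Step 5: the earliest permitted date is 24 days after June 1, 2029 (when the proxy materials are mailed), i.e. June 25, 2029; June 26, 2029 is on or after that date.
Step 6: the window is 16–28 days after June 26, 2029 (when the special meeting is convened), so July 12, 2029 through July 24, 2029; July 13, 2029 falls inside that range.
Step 7: the earliest permitted date is 23 days after August 13, 2029 (end of the 31-day comment period, which began when the certificate of approval is filed on July 13, 2029), i.e. September 5, 2029; done September 3, 2029 — 2 days too early.
Later steps need not be reached.

Step 7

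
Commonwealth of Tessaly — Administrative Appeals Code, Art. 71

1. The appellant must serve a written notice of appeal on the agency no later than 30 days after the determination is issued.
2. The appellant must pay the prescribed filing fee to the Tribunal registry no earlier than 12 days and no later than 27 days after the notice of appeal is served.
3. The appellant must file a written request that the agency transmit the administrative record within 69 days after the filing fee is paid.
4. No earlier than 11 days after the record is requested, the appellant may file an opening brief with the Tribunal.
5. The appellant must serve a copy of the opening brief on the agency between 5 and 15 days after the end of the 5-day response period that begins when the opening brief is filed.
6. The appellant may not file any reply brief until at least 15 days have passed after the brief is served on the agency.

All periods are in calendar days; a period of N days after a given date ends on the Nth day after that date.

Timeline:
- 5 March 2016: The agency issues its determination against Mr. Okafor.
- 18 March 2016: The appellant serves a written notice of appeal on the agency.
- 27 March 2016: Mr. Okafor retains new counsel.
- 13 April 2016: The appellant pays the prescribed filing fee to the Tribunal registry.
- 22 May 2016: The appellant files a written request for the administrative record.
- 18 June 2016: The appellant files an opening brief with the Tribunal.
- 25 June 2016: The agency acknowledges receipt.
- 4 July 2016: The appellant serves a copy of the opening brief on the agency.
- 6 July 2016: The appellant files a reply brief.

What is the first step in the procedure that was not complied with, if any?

Step 1 — counting 30 days from 5 March 2016 (when the determination is issued) gives a deadline of 4 April 2016; done 18 March 2016 — timely.
Step 2 — 12 and 27 days from 18 March 2016 (when the notice of appeal is served) are 30 March 2016 and 14 April 2016 respectively; done 13 April 2016 — within the window.
Step 3 — counting 69 days from 13 April 2016 (when the filing fee is paid) gives a deadline of 21 June 2016; done 22 May 2016 — timely.
Step 4 — must wait 11 days from 22 May 2016 (when the record is requested), so not before 2 June 2016; done 18 June 2016, after the minimum wait.
Step 5 — 5 and 15 days from 23 June 2016 (end of the 5-day response period, which began when the opening brief is filed on 18 June 2016) are 28 June 2016 and 8 July 2016 respectively; 4 July 2016 falls inside that range.
Step 6 — must wait 15 days from 4 July 2016 (when the brief is served on the agency), so not before 19 July 2016; 6 July 2016 is 13 days before the earliest permitted date.

Step 6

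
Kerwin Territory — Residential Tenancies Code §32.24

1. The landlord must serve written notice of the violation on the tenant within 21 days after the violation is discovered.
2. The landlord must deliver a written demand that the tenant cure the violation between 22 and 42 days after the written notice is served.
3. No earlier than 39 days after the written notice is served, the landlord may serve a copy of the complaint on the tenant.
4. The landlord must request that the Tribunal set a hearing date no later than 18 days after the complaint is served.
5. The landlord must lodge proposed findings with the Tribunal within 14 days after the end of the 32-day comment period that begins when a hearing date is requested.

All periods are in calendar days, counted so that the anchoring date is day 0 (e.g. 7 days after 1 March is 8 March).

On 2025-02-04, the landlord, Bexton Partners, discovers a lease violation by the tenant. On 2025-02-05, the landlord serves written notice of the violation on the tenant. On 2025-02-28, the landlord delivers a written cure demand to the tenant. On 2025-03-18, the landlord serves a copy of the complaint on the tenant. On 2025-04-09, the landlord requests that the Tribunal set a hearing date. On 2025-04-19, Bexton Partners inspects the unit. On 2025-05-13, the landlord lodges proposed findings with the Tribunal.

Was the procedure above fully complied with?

No

(1) due by 2025-02-04 + 21 days = 2025-02-25; 2025-02-05 is within that limit.
(2) the permitted window runs from 2025-02-05 + 22 = 2025-02-27 to 2025-02-05 + 42 = 2025-03-19; done 2025-02-28 — within the window.
(3) permitted from 2025-02-05 + 39 days = 2025-03-16 onward; done 2025-03-18 — permitted.
(4) due by 2025-03-18 + 18 days = 2025-04-05; done 2025-04-09 — 4 days late.
Later steps need not be reached.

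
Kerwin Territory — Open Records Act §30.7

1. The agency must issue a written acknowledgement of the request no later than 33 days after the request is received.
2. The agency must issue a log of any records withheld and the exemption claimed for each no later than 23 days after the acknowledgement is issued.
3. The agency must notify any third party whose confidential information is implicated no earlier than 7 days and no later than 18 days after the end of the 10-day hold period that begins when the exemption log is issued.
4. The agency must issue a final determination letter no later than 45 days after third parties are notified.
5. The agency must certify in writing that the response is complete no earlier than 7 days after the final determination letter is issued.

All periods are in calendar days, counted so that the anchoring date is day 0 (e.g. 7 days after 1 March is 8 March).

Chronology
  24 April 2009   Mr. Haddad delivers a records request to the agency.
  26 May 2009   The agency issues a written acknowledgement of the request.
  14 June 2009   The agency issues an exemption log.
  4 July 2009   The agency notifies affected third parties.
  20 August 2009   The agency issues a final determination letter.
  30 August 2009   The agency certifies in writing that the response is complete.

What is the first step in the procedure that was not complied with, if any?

Step 4

Step 1 — counting 33 days from 24 April 2009 (when the request is received) gives a deadline of 27 May 2009; 26 May 2009 is within that limit.
Step 2 — counting 23 days from 26 May 2009 (when the acknowledgement is issued) gives a deadline of 18 June 2009; 14 June 2009 is within that limit.
Step 3 — 7 and 18 days from 24 June 2009 (end of the 10-day hold period, which began when the exemption log is issued on 14 June 2009) are 1 July 2009 and 12 July 2009 respectively; done 4 July 2009 — within the window.
Step 4 — counting 45 days from 4 July 2009 (when third parties are notified) gives a deadline of 18 August 2009; done 20 August 2009 — 2 days late.
That is the first point of non-compliance.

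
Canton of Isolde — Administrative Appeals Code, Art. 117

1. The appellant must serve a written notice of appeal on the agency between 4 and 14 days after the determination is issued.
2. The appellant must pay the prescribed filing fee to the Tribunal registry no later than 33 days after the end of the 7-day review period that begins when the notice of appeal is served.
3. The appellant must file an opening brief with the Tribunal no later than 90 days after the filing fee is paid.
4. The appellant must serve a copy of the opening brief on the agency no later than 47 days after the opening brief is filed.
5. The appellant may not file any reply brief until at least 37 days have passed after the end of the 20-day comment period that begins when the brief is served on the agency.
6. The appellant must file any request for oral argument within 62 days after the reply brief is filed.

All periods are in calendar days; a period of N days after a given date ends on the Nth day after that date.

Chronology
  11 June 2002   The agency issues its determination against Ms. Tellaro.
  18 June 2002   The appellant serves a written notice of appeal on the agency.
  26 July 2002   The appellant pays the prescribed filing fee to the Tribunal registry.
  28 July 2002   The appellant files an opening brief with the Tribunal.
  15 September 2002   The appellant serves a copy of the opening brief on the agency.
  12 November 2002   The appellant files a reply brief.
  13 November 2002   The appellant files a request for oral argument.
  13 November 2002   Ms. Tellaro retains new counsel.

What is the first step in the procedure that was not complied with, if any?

Step 4

Step 1 — 4 and 14 days from 11 June 2002 (when the determination is issued) are 15 June 2002 and 25 June 2002 respectively; done 18 June 2002 — within the window.
Step 2 — counting 33 days from 25 June 2002 (end of the 7-day review period, which began when the notice of appeal is served on 18 June 2002) gives a deadline of 28 July 2002; 26 July 2002 is within that limit.
Step 3 — counting 90 days from 26 July 2002 (when the filing fee is paid) gives a deadline of 24 October 2002; completed 28 July 2002, before the deadline.
Step 4 — counting 47 days from 28 July 2002 (when the opening brief is filed) gives a deadline of 13 September 2002; not done until 15 September 2002, 2 days after the deadline.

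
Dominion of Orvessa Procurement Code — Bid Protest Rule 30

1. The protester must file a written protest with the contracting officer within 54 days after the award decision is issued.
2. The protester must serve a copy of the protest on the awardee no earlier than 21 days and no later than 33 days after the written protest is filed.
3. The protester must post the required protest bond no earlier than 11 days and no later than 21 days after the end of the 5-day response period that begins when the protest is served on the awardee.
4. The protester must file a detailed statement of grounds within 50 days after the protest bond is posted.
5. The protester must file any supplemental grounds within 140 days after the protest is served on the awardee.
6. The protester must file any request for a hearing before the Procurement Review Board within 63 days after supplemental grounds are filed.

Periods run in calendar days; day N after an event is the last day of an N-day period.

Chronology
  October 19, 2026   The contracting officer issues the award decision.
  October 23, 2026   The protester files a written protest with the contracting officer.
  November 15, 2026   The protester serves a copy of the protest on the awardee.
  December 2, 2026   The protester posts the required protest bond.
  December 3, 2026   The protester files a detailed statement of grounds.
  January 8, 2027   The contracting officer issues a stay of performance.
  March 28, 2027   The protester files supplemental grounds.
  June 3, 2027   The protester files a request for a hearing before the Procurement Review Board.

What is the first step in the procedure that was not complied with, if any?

(1) due by October 19, 2026 + 54 days = December 12, 2026; done October 23, 2026 — timely.
(2) the permitted window runs from October 23, 2026 + 21 = November 13, 2026 to October 23, 2026 + 33 = November 25, 2026; done November 15, 2026 — within the window.
(3) the permitted window runs from November 20, 2026 + 11 = December 1, 2026 to November 20, 2026 + 21 = December 11, 2026; done December 2, 2026, which is between those dates.
(4) due by December 2, 2026 + 50 days = January 21, 2027; December 3, 2026 is within that limit.
(5) due by November 15, 2026 + 140 days = April 4, 2027; done March 28, 2027 — timely.
(6) due by March 28, 2027 + 63 days = May 30, 2027; not done until June 3, 2027, 4 days after the deadline.
The procedure was therefore not followed at step 6.

Step 6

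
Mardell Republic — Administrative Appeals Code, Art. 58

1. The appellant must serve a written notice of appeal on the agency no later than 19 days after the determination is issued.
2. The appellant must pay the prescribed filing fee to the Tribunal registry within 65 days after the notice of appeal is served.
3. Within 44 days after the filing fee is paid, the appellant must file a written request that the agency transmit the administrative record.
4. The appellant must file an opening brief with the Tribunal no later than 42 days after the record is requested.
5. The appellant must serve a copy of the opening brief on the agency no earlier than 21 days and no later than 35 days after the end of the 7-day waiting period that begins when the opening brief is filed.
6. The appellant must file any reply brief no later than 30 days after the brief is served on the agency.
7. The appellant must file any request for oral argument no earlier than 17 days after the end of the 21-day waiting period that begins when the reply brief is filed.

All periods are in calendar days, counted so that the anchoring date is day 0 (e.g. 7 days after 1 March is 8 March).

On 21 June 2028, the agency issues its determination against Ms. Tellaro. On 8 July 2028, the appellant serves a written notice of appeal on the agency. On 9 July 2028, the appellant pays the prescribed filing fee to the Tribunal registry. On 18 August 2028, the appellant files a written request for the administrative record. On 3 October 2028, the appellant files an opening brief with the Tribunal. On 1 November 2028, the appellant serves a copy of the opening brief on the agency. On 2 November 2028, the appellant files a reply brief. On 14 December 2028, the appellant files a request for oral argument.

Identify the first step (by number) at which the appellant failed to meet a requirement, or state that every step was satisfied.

Step 4

Step 1: 19 days after 21 June 2028 (when the determination is issued) is 10 July 2028; completed 8 July 2028, before the deadline.
Step 2: 65 days after 8 July 2028 (when the notice of appeal is served) is 11 September 2028; 9 July 2028 is within that limit.
Step 3: 44 days after 9 July 2028 (when the filing fee is paid) is 22 August 2028; 18 August 2028 is within that limit.
Step 4: 42 days after 18 August 2028 (when the record is requested) is 29 September 2028; not done until 3 October 2028, 4 days after the deadline.
The analysis stops there.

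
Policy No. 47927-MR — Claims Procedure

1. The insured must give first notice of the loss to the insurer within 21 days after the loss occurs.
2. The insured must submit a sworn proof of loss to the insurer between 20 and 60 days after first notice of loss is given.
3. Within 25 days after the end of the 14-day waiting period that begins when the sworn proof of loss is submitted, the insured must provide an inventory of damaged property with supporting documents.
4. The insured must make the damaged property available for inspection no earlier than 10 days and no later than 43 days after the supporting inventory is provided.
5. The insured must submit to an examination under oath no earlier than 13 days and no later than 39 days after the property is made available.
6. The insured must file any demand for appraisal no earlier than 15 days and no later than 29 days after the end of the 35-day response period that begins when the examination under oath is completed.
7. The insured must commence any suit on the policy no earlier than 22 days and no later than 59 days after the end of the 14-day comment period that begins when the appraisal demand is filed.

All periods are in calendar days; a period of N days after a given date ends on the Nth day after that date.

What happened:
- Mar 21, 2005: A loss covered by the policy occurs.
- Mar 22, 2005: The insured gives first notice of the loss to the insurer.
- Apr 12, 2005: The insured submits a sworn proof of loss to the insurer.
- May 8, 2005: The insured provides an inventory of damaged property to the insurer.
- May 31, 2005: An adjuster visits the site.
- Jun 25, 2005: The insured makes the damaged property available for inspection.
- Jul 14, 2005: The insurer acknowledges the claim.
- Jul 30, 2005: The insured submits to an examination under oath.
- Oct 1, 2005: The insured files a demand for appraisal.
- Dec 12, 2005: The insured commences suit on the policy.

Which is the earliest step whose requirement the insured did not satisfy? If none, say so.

Step 4

Step 1: 21 days after Mar 21, 2005 (when the loss occurs) is Apr 11, 2005; done Mar 22, 2005 — timely.
Step 2: the window is 20–60 days after Mar 22, 2005 (when first notice of loss is given), so Apr 11, 2005 through May 21, 2005; done Apr 12, 2005 — within the window.
Step 3: 25 days after Apr 26, 2005 (end of the 14-day waiting period, which began when the sworn proof of loss is submitted on Apr 12, 2005) is May 21, 2005; May 8, 2005 is within that limit.
Step 4: the window is 10–43 days after May 8, 2005 (when the supporting inventory is provided), so May 18, 2005 through Jun 20, 2005; Jun 25, 2005 is 5 days past the end of the window.
No need to go further; step 4 was not satisfied.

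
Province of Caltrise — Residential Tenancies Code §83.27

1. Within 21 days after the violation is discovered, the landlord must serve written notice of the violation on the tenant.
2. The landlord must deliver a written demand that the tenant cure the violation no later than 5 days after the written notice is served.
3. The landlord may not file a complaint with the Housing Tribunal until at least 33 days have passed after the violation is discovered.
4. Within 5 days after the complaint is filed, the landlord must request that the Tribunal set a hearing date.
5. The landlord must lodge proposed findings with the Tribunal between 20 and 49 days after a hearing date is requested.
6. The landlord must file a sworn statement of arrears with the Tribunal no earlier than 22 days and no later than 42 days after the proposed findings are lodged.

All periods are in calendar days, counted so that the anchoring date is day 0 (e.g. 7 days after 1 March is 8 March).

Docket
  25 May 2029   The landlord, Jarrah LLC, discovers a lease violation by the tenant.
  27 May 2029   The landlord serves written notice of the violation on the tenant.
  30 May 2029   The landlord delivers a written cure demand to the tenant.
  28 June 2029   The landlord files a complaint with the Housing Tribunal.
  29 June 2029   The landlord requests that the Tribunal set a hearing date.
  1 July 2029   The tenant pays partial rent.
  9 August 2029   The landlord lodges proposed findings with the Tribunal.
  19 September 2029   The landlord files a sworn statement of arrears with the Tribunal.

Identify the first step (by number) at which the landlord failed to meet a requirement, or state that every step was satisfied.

None — every step was satisfied

Step 1 — counting 21 days from 25 May 2029 (when the violation is discovered) gives a deadline of 15 June 2029; done 27 May 2029 — timely.
Step 2 — counting 5 days from 27 May 2029 (when the written notice is served) gives a deadline of 1 June 2029; completed 30 May 2029, before the deadline.
Step 3 — must wait 33 days from 25 May 2029 (when the violation is discovered), so not before 27 June 2029; 28 June 2029 is on or after that date.
Step 4 — counting 5 days from 28 June 2029 (when the complaint is filed) gives a deadline of 3 July 2029; completed 29 June 2029, before the deadline.
Step 5 — 20 and 49 days from 29 June 2029 (when a hearing date is requested) are 19 July 2029 and 17 August 2029 respectively; 9 August 2029 falls inside that range.
Step 6 — 22 and 42 days from 9 August 2029 (when the proposed findings are lodged) are 31 August 2029 and 20 September 2029 respectively; done 19 September 2029 — within the window.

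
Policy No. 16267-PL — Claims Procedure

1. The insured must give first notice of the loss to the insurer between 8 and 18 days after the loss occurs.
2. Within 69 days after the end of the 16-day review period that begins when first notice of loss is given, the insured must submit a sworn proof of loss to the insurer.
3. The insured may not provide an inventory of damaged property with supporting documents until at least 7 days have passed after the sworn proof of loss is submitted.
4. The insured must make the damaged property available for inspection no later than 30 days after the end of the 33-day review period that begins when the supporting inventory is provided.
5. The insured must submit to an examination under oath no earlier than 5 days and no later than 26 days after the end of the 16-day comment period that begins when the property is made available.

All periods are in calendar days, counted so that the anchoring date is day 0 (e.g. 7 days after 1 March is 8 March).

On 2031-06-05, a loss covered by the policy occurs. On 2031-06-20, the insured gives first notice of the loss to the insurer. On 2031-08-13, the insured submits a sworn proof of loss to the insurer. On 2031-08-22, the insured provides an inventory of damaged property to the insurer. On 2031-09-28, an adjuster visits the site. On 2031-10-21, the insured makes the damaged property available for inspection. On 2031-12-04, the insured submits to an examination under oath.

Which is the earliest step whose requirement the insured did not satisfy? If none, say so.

Step 1 — 8 and 18 days from 2031-06-05 (when the loss occurs) are 2031-06-13 and 2031-06-23 respectively; done 2031-06-20 — within the window.
Step 2 — counting 69 days from 2031-07-06 (end of the 16-day review period, which began when first notice of loss is given on 2031-06-20) gives a deadline of 2031-09-13; done 2031-08-13 — timely.
Step 3 — must wait 7 days from 2031-08-13 (when the sworn proof of loss is submitted), so not before 2031-08-20; done 2031-08-22 — permitted.
Step 4 — counting 30 days from 2031-09-24 (end of the 33-day review period, which began when the supporting inventory is provided on 2031-08-22) gives a deadline of 2031-10-24; 2031-10-21 is within that limit.
Step 5 — 5 and 26 days from 2031-11-06 (end of the 16-day comment period, which began when the property is made available on 2031-10-21) are 2031-11-11 and 2031-12-02 respectively; done 2031-12-04 — 2 days after the window closed.
The analysis stops there.

Step 5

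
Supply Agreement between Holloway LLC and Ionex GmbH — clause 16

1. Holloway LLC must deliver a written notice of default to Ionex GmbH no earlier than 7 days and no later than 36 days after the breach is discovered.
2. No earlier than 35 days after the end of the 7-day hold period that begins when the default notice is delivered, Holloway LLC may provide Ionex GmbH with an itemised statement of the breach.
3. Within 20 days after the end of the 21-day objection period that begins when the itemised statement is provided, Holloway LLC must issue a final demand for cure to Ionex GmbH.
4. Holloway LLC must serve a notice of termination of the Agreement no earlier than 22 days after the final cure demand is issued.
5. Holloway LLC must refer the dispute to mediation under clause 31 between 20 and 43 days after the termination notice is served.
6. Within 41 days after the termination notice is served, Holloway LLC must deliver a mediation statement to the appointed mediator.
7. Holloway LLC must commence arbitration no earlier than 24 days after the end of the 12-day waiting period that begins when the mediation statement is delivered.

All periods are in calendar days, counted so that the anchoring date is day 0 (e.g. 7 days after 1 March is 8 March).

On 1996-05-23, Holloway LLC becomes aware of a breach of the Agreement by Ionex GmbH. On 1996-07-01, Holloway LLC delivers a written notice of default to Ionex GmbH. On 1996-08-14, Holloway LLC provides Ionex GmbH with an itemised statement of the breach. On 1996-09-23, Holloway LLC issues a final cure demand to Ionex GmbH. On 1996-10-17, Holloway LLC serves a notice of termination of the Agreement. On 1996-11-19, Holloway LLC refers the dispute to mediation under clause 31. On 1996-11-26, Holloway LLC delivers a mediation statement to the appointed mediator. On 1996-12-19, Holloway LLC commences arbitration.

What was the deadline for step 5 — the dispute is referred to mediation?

Step 5 runs from 1996-10-17, when the termination notice is served. The window is 20–43 days after 1996-10-17; it closes on 1996-11-29.

1996-11-29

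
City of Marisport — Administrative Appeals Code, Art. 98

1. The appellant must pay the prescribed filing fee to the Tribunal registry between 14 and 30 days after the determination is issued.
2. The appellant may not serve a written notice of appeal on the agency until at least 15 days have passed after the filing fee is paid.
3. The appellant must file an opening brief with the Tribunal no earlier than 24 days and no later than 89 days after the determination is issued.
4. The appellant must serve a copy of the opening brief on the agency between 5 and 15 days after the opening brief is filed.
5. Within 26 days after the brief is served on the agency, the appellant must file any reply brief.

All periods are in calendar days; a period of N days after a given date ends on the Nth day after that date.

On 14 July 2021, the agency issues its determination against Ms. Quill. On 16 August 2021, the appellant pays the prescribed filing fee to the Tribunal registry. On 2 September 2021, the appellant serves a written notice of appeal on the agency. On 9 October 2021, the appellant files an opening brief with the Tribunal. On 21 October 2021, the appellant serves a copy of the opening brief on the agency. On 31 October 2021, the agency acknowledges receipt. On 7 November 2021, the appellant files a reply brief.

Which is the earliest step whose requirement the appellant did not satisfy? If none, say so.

Step 1 — 14 and 30 days from 14 July 2021 (when the determination is issued) are 28 July 2021 and 13 August 2021 respectively; done 16 August 2021 — 3 days after the window closed.

Step 1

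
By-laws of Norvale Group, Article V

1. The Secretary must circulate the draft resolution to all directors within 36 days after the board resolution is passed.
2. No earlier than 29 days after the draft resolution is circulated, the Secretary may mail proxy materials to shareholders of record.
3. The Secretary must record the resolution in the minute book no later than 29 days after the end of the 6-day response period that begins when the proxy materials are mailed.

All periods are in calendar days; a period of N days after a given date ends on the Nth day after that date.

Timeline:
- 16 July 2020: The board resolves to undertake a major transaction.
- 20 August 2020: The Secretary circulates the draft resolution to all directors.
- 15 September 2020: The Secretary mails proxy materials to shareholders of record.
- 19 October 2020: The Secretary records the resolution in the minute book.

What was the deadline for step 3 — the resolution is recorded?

20 October 2020

The proxy materials are mailed on 15 September 2020; the 6-day response period therefore ends 21 September 2020, and step 3 runs from that date. 29 days after 21 September 2020 is 20 October 2020.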